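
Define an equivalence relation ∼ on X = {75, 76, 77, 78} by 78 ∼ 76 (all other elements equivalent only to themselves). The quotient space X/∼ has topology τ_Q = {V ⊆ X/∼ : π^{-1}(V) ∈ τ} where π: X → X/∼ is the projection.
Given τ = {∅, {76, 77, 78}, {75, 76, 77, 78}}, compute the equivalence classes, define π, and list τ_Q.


X/∼ = {[75], [76=78], [77]}; |τ_Q| = 3.

Equivalence classes: [75], [76=78], [77].
Quotient map π: X → X/∼ sends 75 ↦ [75], 76 ↦ [76=78], 77 ↦ [77], 78 ↦ [76=78].
For each subset V ⊆ X/∼, compute π^{-1}(V) ⊆ X and check whether π^{-1}(V) ∈ τ. V is open in τ_Q iff π^{-1}(V) ∈ τ.
  V = {}: π^{-1}(V) = ∅ ∈ τ ✓.
  V = {[75]}: π^{-1}(V) = {75} ∉ τ ✗.
  V = {[76=78]}: π^{-1}(V) = {76, 78} ∉ τ ✗.
  V = {[75], [76=78]}: π^{-1}(V) = {75, 76, 78} ∉ τ ✗.
  V = {[77]}: π^{-1}(V) = {77} ∉ τ ✗.
  V = {[75], [77]}: π^{-1}(V) = {75, 77} ∉ τ ✗.
  V = {[76=78], [77]}: π^{-1}(V) = {76, 77, 78} ∈ τ ✓.
  V = {[75], [76=78], [77]}: π^{-1}(V) = {75, 76, 77, 78} ∈ τ ✓.
Open sets in the quotient: τ_Q = {{}, {[76=78], [77]}, {[75], [76=78], [77]}} (3 elements).


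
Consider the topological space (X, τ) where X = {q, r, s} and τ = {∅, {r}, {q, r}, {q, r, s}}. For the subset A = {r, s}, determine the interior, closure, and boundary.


int(A) = {r}, cl(A) = {q, r, s}, ∂A = {q, s}.

Closed sets in (X, τ) are complements of opens:
  closed(X, τ) = {∅, {s}, {q, s}, {q, r, s}}.
int(A) = ⋃ {U ∈ τ : U ⊆ A}. Opens contained in A: ∅, {r}.
Taking the union of these: int(A) = {r}.
cl(A) = ⋂ {C closed : A ⊆ C}. Closed sets containing A: {q, r, s}.
Intersecting these: cl(A) = {q, r, s}.
∂A = cl(A) ∖ int(A) = {q, r, s} ∖ {r} = {q, s}.


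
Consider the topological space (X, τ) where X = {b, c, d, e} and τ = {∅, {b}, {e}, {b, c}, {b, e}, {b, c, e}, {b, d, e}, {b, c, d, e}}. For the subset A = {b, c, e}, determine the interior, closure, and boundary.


int(A) = {b, c, e}, cl(A) = {b, c, d, e}, ∂A = {d}.

Closed sets in (X, τ) are complements of opens:
  closed(X, τ) = {∅, {c}, {d}, {c, d}, {d, e}, {b, c, d}, {c, d, e}, {b, c, d, e}}.
int(A) = ⋃ {U ∈ τ : U ⊆ A}. Opens contained in A: ∅, {b}, {e}, {b, c}, {b, e}, {b, c, e}.
Taking the union of these: int(A) = {b, c, e}.
cl(A) = ⋂ {C closed : A ⊆ C}. Closed sets containing A: {b, c, d, e}.
Intersecting these: cl(A) = {b, c, d, e}.
∂A = cl(A) ∖ int(A) = {b, c, d, e} ∖ {b, c, e} = {d}.


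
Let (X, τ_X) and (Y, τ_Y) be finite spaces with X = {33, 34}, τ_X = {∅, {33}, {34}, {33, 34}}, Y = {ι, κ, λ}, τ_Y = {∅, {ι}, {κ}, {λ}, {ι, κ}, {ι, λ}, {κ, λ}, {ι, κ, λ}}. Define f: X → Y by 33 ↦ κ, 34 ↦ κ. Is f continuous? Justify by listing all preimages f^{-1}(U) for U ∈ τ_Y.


f IS continuous.

Compute f^{-1}(U) for each U ∈ τ_Y:
  U = ∅: f^{-1}(U) = ∅ ∈ τ_X ✓.
  U = {ι}: f^{-1}(U) = ∅ ∈ τ_X ✓.
  U = {κ}: f^{-1}(U) = {33, 34} ∈ τ_X ✓.
  U = {λ}: f^{-1}(U) = ∅ ∈ τ_X ✓.
  U = {ι, κ}: f^{-1}(U) = {33, 34} ∈ τ_X ✓.
  U = {ι, λ}: f^{-1}(U) = ∅ ∈ τ_X ✓.
  U = {κ, λ}: f^{-1}(U) = {33, 34} ∈ τ_X ✓.
  U = {ι, κ, λ}: f^{-1}(U) = {33, 34} ∈ τ_X ✓.
Every preimage lies in τ_X, so f IS continuous.


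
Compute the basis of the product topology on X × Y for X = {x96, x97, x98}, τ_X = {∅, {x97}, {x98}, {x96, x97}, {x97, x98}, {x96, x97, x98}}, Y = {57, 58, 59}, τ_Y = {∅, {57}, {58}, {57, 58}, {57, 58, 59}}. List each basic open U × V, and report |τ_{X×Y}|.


Basis B = {∅ × ∅, {x97} × {57}, {x97} × {58}, {x98} × {57}, {x98} × {58}, {x96, x97} × {57}, {x96, x97} × {58}, {x97} × {57, 58}, {x97, x98} × {57}, {x97, x98} × {58}, {x98} × {57, 58}, {x96, x97, x98} × {57}, {x96, x97, x98} × {58}, {x97} × {57, 58, 59}, {x98} × {57, 58, 59}, {x96, x97} × {57, 58}, {x97, x98} × {57, 58}, {x96, x97} × {57, 58, 59}, {x96, x97, x98} × {57, 58}, {x97, x98} × {57, 58, 59}, {x96, x97, x98} × {57, 58, 59}}; |τ_{X×Y}| = 70.

Enumerate products U × V with U ∈ τ_X, V ∈ τ_Y (deduplicated):
  ∅ × ∅ = {} (∅)
  {x97} × {57} = {(x97,57)}
  {x97} × {58} = {(x97,58)}
  {x98} × {57} = {(x98,57)}
  {x98} × {58} = {(x98,58)}
  {x96, x97} × {57} = {(x96,57), (x97,57)}
  {x96, x97} × {58} = {(x96,58), (x97,58)}
  {x97} × {57, 58} = {(x97,57), (x97,58)}
  {x97, x98} × {57} = {(x97,57), (x98,57)}
  {x97, x98} × {58} = {(x97,58), (x98,58)}
  {x98} × {57, 58} = {(x98,57), (x98,58)}
  {x96, x97, x98} × {57} = {(x96,57), (x97,57), (x98,57)}
  {x96, x97, x98} × {58} = {(x96,58), (x97,58), (x98,58)}
  {x97} × {57, 58, 59} = {(x97,57), (x97,58), (x97,59)}
  {x98} × {57, 58, 59} = {(x98,57), (x98,58), (x98,59)}
  {x96, x97} × {57, 58} = {(x96,57), (x96,58), (x97,57), (x97,58)}
  {x97, x98} × {57, 58} = {(x97,57), (x97,58), (x98,57), (x98,58)}
  {x96, x97} × {57, 58, 59} = {(x96,57), (x96,58), (x96,59), (x97,57), (x97,58), (x97,59)}
  {x96, x97, x98} × {57, 58} = {(x96,57), (x96,58), (x97,57), (x97,58), (x98,57), (x98,58)}
  {x97, x98} × {57, 58, 59} = {(x97,57), (x97,58), (x97,59), (x98,57), (x98,58), (x98,59)}
  {x96, x97, x98} × {57, 58, 59} = {(x96,57), (x96,58), (x96,59), (x97,57), (x97,58), (x97,59), (x98,57), (x98,58), (x98,59)}
These 21 distinct sets form the basis B.
Close under arbitrary unions to get τ_{X×Y}; counting gives |τ_{X×Y}| = 70.


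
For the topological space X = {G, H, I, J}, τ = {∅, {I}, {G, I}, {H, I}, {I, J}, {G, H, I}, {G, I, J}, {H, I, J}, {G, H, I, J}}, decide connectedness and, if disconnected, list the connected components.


(X, τ) is connected.

Find clopen sets (U ∈ τ with X ∖ U ∈ τ):
  U = ∅, X ∖ U = {G, H, I, J} — both open, so U is clopen.
  U = {G, H, I, J}, X ∖ U = ∅ — both open, so U is clopen.
Only trivial clopens (∅ and X) exist, so (X, τ) is connected.
Compute connected components by grouping points that agree on all clopens:
  component: {G, H, I, J}


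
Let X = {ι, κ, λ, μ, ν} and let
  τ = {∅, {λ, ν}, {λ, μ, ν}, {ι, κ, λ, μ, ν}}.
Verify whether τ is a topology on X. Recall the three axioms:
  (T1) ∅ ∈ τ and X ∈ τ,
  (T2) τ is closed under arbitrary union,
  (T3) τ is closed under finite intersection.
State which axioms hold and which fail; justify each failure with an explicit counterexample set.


τ IS a topology on X.

Axiom (T1): ∅ ∈ τ? Yes; X ∈ τ? Yes.
Axiom (T2/T3): check pairwise unions and intersections of members of τ.
All pairwise intersections and unions checked — each lies in τ. Therefore τ satisfies (T1), (T2), (T3): it IS a topology on X.


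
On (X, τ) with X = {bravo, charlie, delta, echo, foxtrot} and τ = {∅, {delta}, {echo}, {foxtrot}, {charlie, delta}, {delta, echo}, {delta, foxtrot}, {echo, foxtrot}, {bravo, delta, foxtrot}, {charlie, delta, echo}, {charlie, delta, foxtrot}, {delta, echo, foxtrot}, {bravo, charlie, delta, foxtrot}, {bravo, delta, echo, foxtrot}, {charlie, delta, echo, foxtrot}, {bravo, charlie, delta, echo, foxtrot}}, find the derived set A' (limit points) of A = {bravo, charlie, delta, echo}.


A' = {bravo, charlie}

For each x ∈ X, list the open sets U ∈ τ with x ∈ U, then check whether U ∩ (A ∖ {x}) ≠ ∅ for every such U.
  x = bravo: opens ∋ x are {bravo, delta, foxtrot}, {bravo, charlie, delta, foxtrot}, {bravo, delta, echo, foxtrot}, {bravo, charlie, delta, echo, foxtrot}; each meets A ∖ {bravo}, so x IS a limit point.
  x = charlie: opens ∋ x are {charlie, delta}, {charlie, delta, echo}, {charlie, delta, foxtrot}, {bravo, charlie, delta, foxtrot}, {charlie, delta, echo, foxtrot}, {bravo, charlie, delta, echo, foxtrot}; each meets A ∖ {charlie}, so x IS a limit point.
  x = delta: open {delta} ∋ x has {delta} ∩ (A ∖ {delta}) = ∅, so x is NOT a limit point.
  x = echo: open {echo} ∋ x has {echo} ∩ (A ∖ {echo}) = ∅, so x is NOT a limit point.
  x = foxtrot: open {foxtrot} ∋ x has {foxtrot} ∩ (A ∖ {foxtrot}) = ∅, so x is NOT a limit point.
Collecting: A' = {bravo, charlie}.


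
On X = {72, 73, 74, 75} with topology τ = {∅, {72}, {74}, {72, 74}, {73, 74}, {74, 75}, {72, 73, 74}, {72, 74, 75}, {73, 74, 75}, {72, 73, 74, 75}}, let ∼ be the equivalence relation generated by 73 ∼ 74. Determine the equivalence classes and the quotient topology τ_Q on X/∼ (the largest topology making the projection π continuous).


X/∼ = {[72], [73=74], [75]}; |τ_Q| = 6.

Equivalence classes: [72], [73=74], [75].
Quotient map π: X → X/∼ sends 72 ↦ [72], 73 ↦ [73=74], 74 ↦ [73=74], 75 ↦ [75].
For each subset V ⊆ X/∼, compute π^{-1}(V) ⊆ X and check whether π^{-1}(V) ∈ τ. V is open in τ_Q iff π^{-1}(V) ∈ τ.
  V = {}: π^{-1}(V) = ∅ ∈ τ ✓.
  V = {[72]}: π^{-1}(V) = {72} ∈ τ ✓.
  V = {[73=74]}: π^{-1}(V) = {73, 74} ∈ τ ✓.
  V = {[72], [73=74]}: π^{-1}(V) = {72, 73, 74} ∈ τ ✓.
  V = {[75]}: π^{-1}(V) = {75} ∉ τ ✗.
  V = {[72], [75]}: π^{-1}(V) = {72, 75} ∉ τ ✗.
  V = {[73=74], [75]}: π^{-1}(V) = {73, 74, 75} ∈ τ ✓.
  V = {[72], [73=74], [75]}: π^{-1}(V) = {72, 73, 74, 75} ∈ τ ✓.
Open sets in the quotient: τ_Q = {{}, {[72]}, {[73=74]}, {[72], [73=74]}, {[73=74], [75]}, {[72], [73=74], [75]}} (6 elements).


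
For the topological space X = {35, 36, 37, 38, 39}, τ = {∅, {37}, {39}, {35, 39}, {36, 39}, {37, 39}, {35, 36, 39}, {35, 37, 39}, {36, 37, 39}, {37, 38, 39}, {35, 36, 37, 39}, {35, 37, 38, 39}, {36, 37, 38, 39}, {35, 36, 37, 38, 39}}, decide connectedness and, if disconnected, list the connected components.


(X, τ) is connected.

Find clopen sets (U ∈ τ with X ∖ U ∈ τ):
  U = ∅, X ∖ U = {35, 36, 37, 38, 39} — both open, so U is clopen.
  U = {35, 36, 37, 38, 39}, X ∖ U = ∅ — both open, so U is clopen.
Only trivial clopens (∅ and X) exist, so (X, τ) is connected.
Compute connected components by grouping points that agree on all clopens:
  component: {35, 36, 37, 38, 39}


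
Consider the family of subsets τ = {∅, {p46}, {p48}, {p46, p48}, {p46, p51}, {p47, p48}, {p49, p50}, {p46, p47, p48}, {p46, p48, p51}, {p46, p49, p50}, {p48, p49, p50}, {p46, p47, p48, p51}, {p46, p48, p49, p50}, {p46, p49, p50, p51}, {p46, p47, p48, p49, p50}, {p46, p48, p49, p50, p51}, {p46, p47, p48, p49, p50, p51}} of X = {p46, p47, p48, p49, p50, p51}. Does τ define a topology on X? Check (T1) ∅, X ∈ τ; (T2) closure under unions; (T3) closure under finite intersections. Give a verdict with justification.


τ is NOT a topology on X.

Axiom (T1): ∅ ∈ τ? Yes; X ∈ τ? Yes.
Axiom (T2/T3): check pairwise unions and intersections of members of τ.
Counterexample for (T2): {p47, p48} ∪ {p49, p50} = {p47, p48, p49, p50} ∉ τ. Therefore τ is NOT a topology.


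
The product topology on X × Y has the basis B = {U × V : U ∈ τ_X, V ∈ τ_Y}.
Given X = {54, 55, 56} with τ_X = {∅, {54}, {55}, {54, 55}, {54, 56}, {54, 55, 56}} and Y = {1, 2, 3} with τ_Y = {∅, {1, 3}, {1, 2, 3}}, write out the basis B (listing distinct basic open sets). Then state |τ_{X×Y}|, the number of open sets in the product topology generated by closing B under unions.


Basis B = {∅ × ∅, {54} × {1, 3}, {55} × {1, 3}, {54} × {1, 2, 3}, {55} × {1, 2, 3}, {54, 55} × {1, 3}, {54, 56} × {1, 3}, {54, 55} × {1, 2, 3}, {54, 56} × {1, 2, 3}, {54, 55, 56} × {1, 3}, {54, 55, 56} × {1, 2, 3}}; |τ_{X×Y}| = 18.

Enumerate products U × V with U ∈ τ_X, V ∈ τ_Y (deduplicated):
  ∅ × ∅ = {} (∅)
  {54} × {1, 3} = {(54,1), (54,3)}
  {55} × {1, 3} = {(55,1), (55,3)}
  {54} × {1, 2, 3} = {(54,1), (54,2), (54,3)}
  {55} × {1, 2, 3} = {(55,1), (55,2), (55,3)}
  {54, 55} × {1, 3} = {(54,1), (54,3), (55,1), (55,3)}
  {54, 56} × {1, 3} = {(54,1), (54,3), (56,1), (56,3)}
  {54, 55} × {1, 2, 3} = {(54,1), (54,2), (54,3), (55,1), (55,2), (55,3)}
  {54, 56} × {1, 2, 3} = {(54,1), (54,2), (54,3), (56,1), (56,2), (56,3)}
  {54, 55, 56} × {1, 3} = {(54,1), (54,3), (55,1), (55,3), (56,1), (56,3)}
  {54, 55, 56} × {1, 2, 3} = {(54,1), (54,2), (54,3), (55,1), (55,2), (55,3), (56,1), (56,2), (56,3)}
These 11 distinct sets form the basis B.
Close under arbitrary unions to get τ_{X×Y}; counting gives |τ_{X×Y}| = 18.


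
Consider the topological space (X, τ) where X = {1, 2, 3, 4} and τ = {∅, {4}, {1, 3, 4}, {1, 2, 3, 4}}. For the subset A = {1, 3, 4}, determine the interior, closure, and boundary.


int(A) = {1, 3, 4}, cl(A) = {1, 2, 3, 4}, ∂A = {2}.

Closed sets in (X, τ) are complements of opens:
  closed(X, τ) = {∅, {2}, {1, 2, 3}, {1, 2, 3, 4}}.
int(A) = ⋃ {U ∈ τ : U ⊆ A}. Opens contained in A: ∅, {4}, {1, 3, 4}.
Taking the union of these: int(A) = {1, 3, 4}.
cl(A) = ⋂ {C closed : A ⊆ C}. Closed sets containing A: {1, 2, 3, 4}.
Intersecting these: cl(A) = {1, 2, 3, 4}.
∂A = cl(A) ∖ int(A) = {1, 2, 3, 4} ∖ {1, 3, 4} = {2}.


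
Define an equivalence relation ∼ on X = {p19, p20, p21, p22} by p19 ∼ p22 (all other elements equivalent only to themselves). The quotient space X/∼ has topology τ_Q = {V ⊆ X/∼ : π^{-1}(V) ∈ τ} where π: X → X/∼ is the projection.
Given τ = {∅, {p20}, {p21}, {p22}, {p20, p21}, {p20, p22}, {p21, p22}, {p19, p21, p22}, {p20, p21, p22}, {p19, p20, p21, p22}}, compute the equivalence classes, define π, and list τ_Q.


X/∼ = {[p19=p22], [p20], [p21]}; |τ_Q| = 6.

Equivalence classes: [p19=p22], [p20], [p21].
Quotient map π: X → X/∼ sends p19 ↦ [p19=p22], p20 ↦ [p20], p21 ↦ [p21], p22 ↦ [p19=p22].
For each subset V ⊆ X/∼, compute π^{-1}(V) ⊆ X and check whether π^{-1}(V) ∈ τ. V is open in τ_Q iff π^{-1}(V) ∈ τ.
  V = {}: π^{-1}(V) = ∅ ∈ τ ✓.
  V = {[p19=p22]}: π^{-1}(V) = {p19, p22} ∉ τ ✗.
  V = {[p20]}: π^{-1}(V) = {p20} ∈ τ ✓.
  V = {[p19=p22], [p20]}: π^{-1}(V) = {p19, p20, p22} ∉ τ ✗.
  V = {[p21]}: π^{-1}(V) = {p21} ∈ τ ✓.
  V = {[p19=p22], [p21]}: π^{-1}(V) = {p19, p21, p22} ∈ τ ✓.
  V = {[p20], [p21]}: π^{-1}(V) = {p20, p21} ∈ τ ✓.
  V = {[p19=p22], [p20], [p21]}: π^{-1}(V) = {p19, p20, p21, p22} ∈ τ ✓.
Open sets in the quotient: τ_Q = {{}, {[p20]}, {[p21]}, {[p19=p22], [p21]}, {[p20], [p21]}, {[p19=p22], [p20], [p21]}} (6 elements).


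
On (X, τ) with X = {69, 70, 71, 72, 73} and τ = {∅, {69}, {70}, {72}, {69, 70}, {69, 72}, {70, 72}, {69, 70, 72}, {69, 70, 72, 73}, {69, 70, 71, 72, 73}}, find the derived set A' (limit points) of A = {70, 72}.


A' = {71, 73}

For each x ∈ X, list the open sets U ∈ τ with x ∈ U, then check whether U ∩ (A ∖ {x}) ≠ ∅ for every such U.
  x = 69: open {69} ∋ x has {69} ∩ (A ∖ {69}) = ∅, so x is NOT a limit point.
  x = 70: open {70} ∋ x has {70} ∩ (A ∖ {70}) = ∅, so x is NOT a limit point.
  x = 71: opens ∋ x are {69, 70, 71, 72, 73}; each meets A ∖ {71}, so x IS a limit point.
  x = 72: open {72} ∋ x has {72} ∩ (A ∖ {72}) = ∅, so x is NOT a limit point.
  x = 73: opens ∋ x are {69, 70, 72, 73}, {69, 70, 71, 72, 73}; each meets A ∖ {73}, so x IS a limit point.
Collecting: A' = {71, 73}.


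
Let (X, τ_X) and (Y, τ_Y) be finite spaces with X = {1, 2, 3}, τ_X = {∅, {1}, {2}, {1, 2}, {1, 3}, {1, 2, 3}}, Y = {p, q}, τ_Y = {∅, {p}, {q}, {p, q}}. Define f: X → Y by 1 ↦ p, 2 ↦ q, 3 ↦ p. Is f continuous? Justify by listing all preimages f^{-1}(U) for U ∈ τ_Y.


f IS continuous.

Compute f^{-1}(U) for each U ∈ τ_Y:
  U = ∅: f^{-1}(U) = ∅ ∈ τ_X ✓.
  U = {p}: f^{-1}(U) = {1, 3} ∈ τ_X ✓.
  U = {q}: f^{-1}(U) = {2} ∈ τ_X ✓.
  U = {p, q}: f^{-1}(U) = {1, 2, 3} ∈ τ_X ✓.
Every preimage lies in τ_X, so f IS continuous.


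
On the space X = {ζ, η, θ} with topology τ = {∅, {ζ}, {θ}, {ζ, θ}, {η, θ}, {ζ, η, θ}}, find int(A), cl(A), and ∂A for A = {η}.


int(A) = ∅, cl(A) = {η}, ∂A = {η}.

Closed sets in (X, τ) are complements of opens:
  closed(X, τ) = {∅, {ζ}, {η}, {ζ, η}, {η, θ}, {ζ, η, θ}}.
int(A) = ⋃ {U ∈ τ : U ⊆ A}. Opens contained in A: ∅.
Taking the union of these: int(A) = ∅.
cl(A) = ⋂ {C closed : A ⊆ C}. Closed sets containing A: {η}, {ζ, η}, {η, θ}, {ζ, η, θ}.
Intersecting these: cl(A) = {η}.
∂A = cl(A) ∖ int(A) = {η} ∖ ∅ = {η}.


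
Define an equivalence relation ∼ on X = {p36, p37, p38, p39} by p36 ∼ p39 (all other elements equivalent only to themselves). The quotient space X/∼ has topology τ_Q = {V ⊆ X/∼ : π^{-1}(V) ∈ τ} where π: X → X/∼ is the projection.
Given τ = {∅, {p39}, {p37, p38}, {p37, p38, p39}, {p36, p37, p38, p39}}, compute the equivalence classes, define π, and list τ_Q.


X/∼ = {[p36=p39], [p37], [p38]}; |τ_Q| = 3.

Equivalence classes: [p36=p39], [p37], [p38].
Quotient map π: X → X/∼ sends p36 ↦ [p36=p39], p37 ↦ [p37], p38 ↦ [p38], p39 ↦ [p36=p39].
For each subset V ⊆ X/∼, compute π^{-1}(V) ⊆ X and check whether π^{-1}(V) ∈ τ. V is open in τ_Q iff π^{-1}(V) ∈ τ.
  V = {}: π^{-1}(V) = ∅ ∈ τ ✓.
  V = {[p36=p39]}: π^{-1}(V) = {p36, p39} ∉ τ ✗.
  V = {[p37]}: π^{-1}(V) = {p37} ∉ τ ✗.
  V = {[p36=p39], [p37]}: π^{-1}(V) = {p36, p37, p39} ∉ τ ✗.
  V = {[p38]}: π^{-1}(V) = {p38} ∉ τ ✗.
  V = {[p36=p39], [p38]}: π^{-1}(V) = {p36, p38, p39} ∉ τ ✗.
  V = {[p37], [p38]}: π^{-1}(V) = {p37, p38} ∈ τ ✓.
  V = {[p36=p39], [p37], [p38]}: π^{-1}(V) = {p36, p37, p38, p39} ∈ τ ✓.
Open sets in the quotient: τ_Q = {{}, {[p37], [p38]}, {[p36=p39], [p37], [p38]}} (3 elements).


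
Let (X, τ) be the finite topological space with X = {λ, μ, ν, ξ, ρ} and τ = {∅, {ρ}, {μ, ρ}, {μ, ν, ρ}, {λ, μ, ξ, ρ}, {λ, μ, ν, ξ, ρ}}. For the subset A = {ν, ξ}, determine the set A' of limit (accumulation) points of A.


A' = {λ}

For each x ∈ X, list the open sets U ∈ τ with x ∈ U, then check whether U ∩ (A ∖ {x}) ≠ ∅ for every such U.
  x = λ: opens ∋ x are {λ, μ, ξ, ρ}, {λ, μ, ν, ξ, ρ}; each meets A ∖ {λ}, so x IS a limit point.
  x = μ: open {μ, ρ} ∋ x has {μ, ρ} ∩ (A ∖ {μ}) = ∅, so x is NOT a limit point.
  x = ν: open {μ, ν, ρ} ∋ x has {μ, ν, ρ} ∩ (A ∖ {ν}) = ∅, so x is NOT a limit point.
  x = ξ: open {λ, μ, ξ, ρ} ∋ x has {λ, μ, ξ, ρ} ∩ (A ∖ {ξ}) = ∅, so x is NOT a limit point.
  x = ρ: open {ρ} ∋ x has {ρ} ∩ (A ∖ {ρ}) = ∅, so x is NOT a limit point.
Collecting: A' = {λ}.


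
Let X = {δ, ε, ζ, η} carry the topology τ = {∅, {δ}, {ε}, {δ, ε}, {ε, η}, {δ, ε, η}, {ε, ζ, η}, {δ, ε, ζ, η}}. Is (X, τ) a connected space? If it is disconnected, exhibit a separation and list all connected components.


(X, τ) is disconnected; components = [{δ}, {ε, ζ, η}].

Find clopen sets (U ∈ τ with X ∖ U ∈ τ):
  U = ∅, X ∖ U = {δ, ε, ζ, η} — both open, so U is clopen.
  U = {δ}, X ∖ U = {ε, ζ, η} — both open, so U is clopen.
  U = {ε, ζ, η}, X ∖ U = {δ} — both open, so U is clopen.
  U = {δ, ε, ζ, η}, X ∖ U = ∅ — both open, so U is clopen.
Nontrivial clopen(s) exist: e.g. {ε, ζ, η}. So (X, τ) is disconnected.
Compute connected components by grouping points that agree on all clopens:
  component: {δ}
  component: {ε, ζ, η}


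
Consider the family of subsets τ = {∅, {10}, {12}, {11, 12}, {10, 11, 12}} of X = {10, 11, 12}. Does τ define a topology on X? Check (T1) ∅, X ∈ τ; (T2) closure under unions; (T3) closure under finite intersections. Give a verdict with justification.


τ is NOT a topology on X.

Axiom (T1): ∅ ∈ τ? Yes; X ∈ τ? Yes.
Axiom (T2/T3): check pairwise unions and intersections of members of τ.
Counterexample for (T2): {10} ∪ {12} = {10, 12} ∉ τ. Therefore τ is NOT a topology.


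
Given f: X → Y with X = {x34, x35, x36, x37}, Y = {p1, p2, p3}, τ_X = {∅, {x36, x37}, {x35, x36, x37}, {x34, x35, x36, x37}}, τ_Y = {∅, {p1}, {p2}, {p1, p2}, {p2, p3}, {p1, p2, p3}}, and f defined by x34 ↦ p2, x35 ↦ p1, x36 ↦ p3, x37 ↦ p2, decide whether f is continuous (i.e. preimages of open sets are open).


f is NOT continuous.

Compute f^{-1}(U) for each U ∈ τ_Y:
  U = ∅: f^{-1}(U) = ∅ ∈ τ_X ✓.
  U = {p1}: f^{-1}(U) = {x35} ∉ τ_X ✗.
  U = {p2}: f^{-1}(U) = {x34, x37} ∉ τ_X ✗.
  U = {p1, p2}: f^{-1}(U) = {x34, x35, x37} ∉ τ_X ✗.
  U = {p2, p3}: f^{-1}(U) = {x34, x36, x37} ∉ τ_X ✗.
  U = {p1, p2, p3}: f^{-1}(U) = {x34, x35, x36, x37} ∈ τ_X ✓.
Found U = {p1} with f^{-1}(U) = {x35} not in τ_X. Therefore f is NOT continuous.


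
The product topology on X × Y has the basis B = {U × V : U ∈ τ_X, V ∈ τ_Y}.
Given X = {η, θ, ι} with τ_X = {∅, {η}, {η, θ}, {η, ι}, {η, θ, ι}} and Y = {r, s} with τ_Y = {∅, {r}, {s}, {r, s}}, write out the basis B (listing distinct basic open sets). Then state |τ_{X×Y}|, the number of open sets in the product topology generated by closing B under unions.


Basis B = {∅ × ∅, {η} × {r}, {η} × {s}, {η} × {r, s}, {η, θ} × {r}, {η, ι} × {r}, {η, θ} × {s}, {η, ι} × {s}, {η, θ, ι} × {r}, {η, θ, ι} × {s}, {η, θ} × {r, s}, {η, ι} × {r, s}, {η, θ, ι} × {r, s}}; |τ_{X×Y}| = 25.

Enumerate products U × V with U ∈ τ_X, V ∈ τ_Y (deduplicated):
  ∅ × ∅ = {} (∅)
  {η} × {r} = {(η,r)}
  {η} × {s} = {(η,s)}
  {η} × {r, s} = {(η,r), (η,s)}
  {η, θ} × {r} = {(η,r), (θ,r)}
  {η, ι} × {r} = {(η,r), (ι,r)}
  {η, θ} × {s} = {(η,s), (θ,s)}
  {η, ι} × {s} = {(η,s), (ι,s)}
  {η, θ, ι} × {r} = {(η,r), (θ,r), (ι,r)}
  {η, θ, ι} × {s} = {(η,s), (θ,s), (ι,s)}
  {η, θ} × {r, s} = {(η,r), (η,s), (θ,r), (θ,s)}
  {η, ι} × {r, s} = {(η,r), (η,s), (ι,r), (ι,s)}
  {η, θ, ι} × {r, s} = {(η,r), (η,s), (θ,r), (θ,s), (ι,r), (ι,s)}
These 13 distinct sets form the basis B.
Close under arbitrary unions to get τ_{X×Y}; counting gives |τ_{X×Y}| = 25.


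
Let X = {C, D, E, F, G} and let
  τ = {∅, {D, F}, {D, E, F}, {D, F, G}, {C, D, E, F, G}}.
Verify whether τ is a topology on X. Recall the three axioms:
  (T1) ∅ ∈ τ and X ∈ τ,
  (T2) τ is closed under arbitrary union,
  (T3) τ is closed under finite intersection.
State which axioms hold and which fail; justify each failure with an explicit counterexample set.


τ is NOT a topology on X.

Axiom (T1): ∅ ∈ τ? Yes; X ∈ τ? Yes.
Axiom (T2/T3): check pairwise unions and intersections of members of τ.
Counterexample for (T2): {D, E, F} ∪ {D, F, G} = {D, E, F, G} ∉ τ. Therefore τ is NOT a topology.


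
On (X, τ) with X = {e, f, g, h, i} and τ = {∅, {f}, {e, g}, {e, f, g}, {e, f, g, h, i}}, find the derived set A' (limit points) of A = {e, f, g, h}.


A' = {e, g, h, i}

For each x ∈ X, list the open sets U ∈ τ with x ∈ U, then check whether U ∩ (A ∖ {x}) ≠ ∅ for every such U.
  x = e: opens ∋ x are {e, g}, {e, f, g}, {e, f, g, h, i}; each meets A ∖ {e}, so x IS a limit point.
  x = f: open {f} ∋ x has {f} ∩ (A ∖ {f}) = ∅, so x is NOT a limit point.
  x = g: opens ∋ x are {e, g}, {e, f, g}, {e, f, g, h, i}; each meets A ∖ {g}, so x IS a limit point.
  x = h: opens ∋ x are {e, f, g, h, i}; each meets A ∖ {h}, so x IS a limit point.
  x = i: opens ∋ x are {e, f, g, h, i}; each meets A ∖ {i}, so x IS a limit point.
Collecting: A' = {e, g, h, i}.


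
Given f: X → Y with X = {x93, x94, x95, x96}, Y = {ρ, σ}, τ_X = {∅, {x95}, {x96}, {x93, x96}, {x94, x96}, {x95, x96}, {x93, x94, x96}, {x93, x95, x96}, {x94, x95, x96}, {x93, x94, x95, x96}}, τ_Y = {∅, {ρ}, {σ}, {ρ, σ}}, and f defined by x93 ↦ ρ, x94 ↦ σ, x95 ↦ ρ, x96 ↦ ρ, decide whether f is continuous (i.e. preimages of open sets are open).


f is NOT continuous.

Compute f^{-1}(U) for each U ∈ τ_Y:
  U = ∅: f^{-1}(U) = ∅ ∈ τ_X ✓.
  U = {ρ}: f^{-1}(U) = {x93, x95, x96} ∈ τ_X ✓.
  U = {σ}: f^{-1}(U) = {x94} ∉ τ_X ✗.
  U = {ρ, σ}: f^{-1}(U) = {x93, x94, x95, x96} ∈ τ_X ✓.
Found U = {σ} with f^{-1}(U) = {x94} not in τ_X. Therefore f is NOT continuous.


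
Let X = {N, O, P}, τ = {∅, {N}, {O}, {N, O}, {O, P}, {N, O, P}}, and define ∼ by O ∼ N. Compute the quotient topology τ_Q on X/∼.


X/∼ = {[N=O], [P]}; |τ_Q| = 3.

Equivalence classes: [N=O], [P].
Quotient map π: X → X/∼ sends N ↦ [N=O], O ↦ [N=O], P ↦ [P].
For each subset V ⊆ X/∼, compute π^{-1}(V) ⊆ X and check whether π^{-1}(V) ∈ τ. V is open in τ_Q iff π^{-1}(V) ∈ τ.
  V = {}: π^{-1}(V) = ∅ ∈ τ ✓.
  V = {[N=O]}: π^{-1}(V) = {N, O} ∈ τ ✓.
  V = {[P]}: π^{-1}(V) = {P} ∉ τ ✗.
  V = {[N=O], [P]}: π^{-1}(V) = {N, O, P} ∈ τ ✓.
Open sets in the quotient: τ_Q = {{}, {[N=O]}, {[N=O], [P]}} (3 elements).


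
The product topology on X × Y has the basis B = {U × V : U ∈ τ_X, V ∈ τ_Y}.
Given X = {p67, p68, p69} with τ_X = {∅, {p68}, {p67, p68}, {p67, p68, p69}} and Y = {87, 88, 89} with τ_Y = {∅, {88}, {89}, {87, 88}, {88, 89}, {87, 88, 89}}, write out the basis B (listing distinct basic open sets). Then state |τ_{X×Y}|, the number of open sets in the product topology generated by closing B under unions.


Basis B = {∅ × ∅, {p68} × {88}, {p68} × {89}, {p67, p68} × {88}, {p67, p68} × {89}, {p68} × {87, 88}, {p68} × {88, 89}, {p67, p68, p69} × {88}, {p67, p68, p69} × {89}, {p68} × {87, 88, 89}, {p67, p68} × {87, 88}, {p67, p68} × {88, 89}, {p67, p68} × {87, 88, 89}, {p67, p68, p69} × {87, 88}, {p67, p68, p69} × {88, 89}, {p67, p68, p69} × {87, 88, 89}}; |τ_{X×Y}| = 40.

Enumerate products U × V with U ∈ τ_X, V ∈ τ_Y (deduplicated):
  ∅ × ∅ = {} (∅)
  {p68} × {88} = {(p68,88)}
  {p68} × {89} = {(p68,89)}
  {p67, p68} × {88} = {(p67,88), (p68,88)}
  {p67, p68} × {89} = {(p67,89), (p68,89)}
  {p68} × {87, 88} = {(p68,87), (p68,88)}
  {p68} × {88, 89} = {(p68,88), (p68,89)}
  {p67, p68, p69} × {88} = {(p67,88), (p68,88), (p69,88)}
  {p67, p68, p69} × {89} = {(p67,89), (p68,89), (p69,89)}
  {p68} × {87, 88, 89} = {(p68,87), (p68,88), (p68,89)}
  {p67, p68} × {87, 88} = {(p67,87), (p67,88), (p68,87), (p68,88)}
  {p67, p68} × {88, 89} = {(p67,88), (p67,89), (p68,88), (p68,89)}
  {p67, p68} × {87, 88, 89} = {(p67,87), (p67,88), (p67,89), (p68,87), (p68,88), (p68,89)}
  {p67, p68, p69} × {87, 88} = {(p67,87), (p67,88), (p68,87), (p68,88), (p69,87), (p69,88)}
  {p67, p68, p69} × {88, 89} = {(p67,88), (p67,89), (p68,88), (p68,89), (p69,88), (p69,89)}
  {p67, p68, p69} × {87, 88, 89} = {(p67,87), (p67,88), (p67,89), (p68,87), (p68,88), (p68,89), (p69,87), (p69,88), (p69,89)}
These 16 distinct sets form the basis B.
Close under arbitrary unions to get τ_{X×Y}; counting gives |τ_{X×Y}| = 40.


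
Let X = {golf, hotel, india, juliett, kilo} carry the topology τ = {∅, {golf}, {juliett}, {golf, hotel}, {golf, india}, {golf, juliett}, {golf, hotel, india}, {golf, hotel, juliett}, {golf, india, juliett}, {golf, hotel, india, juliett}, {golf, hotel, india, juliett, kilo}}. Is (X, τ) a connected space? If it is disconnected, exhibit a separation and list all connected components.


(X, τ) is connected.

Find clopen sets (U ∈ τ with X ∖ U ∈ τ):
  U = ∅, X ∖ U = {golf, hotel, india, juliett, kilo} — both open, so U is clopen.
  U = {golf, hotel, india, juliett, kilo}, X ∖ U = ∅ — both open, so U is clopen.
Only trivial clopens (∅ and X) exist, so (X, τ) is connected.
Compute connected components by grouping points that agree on all clopens:
  component: {golf, hotel, india, juliett, kilo}


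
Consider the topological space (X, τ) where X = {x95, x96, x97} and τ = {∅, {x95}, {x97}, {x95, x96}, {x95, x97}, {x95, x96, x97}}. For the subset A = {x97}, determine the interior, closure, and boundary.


int(A) = {x97}, cl(A) = {x97}, ∂A = ∅.

Closed sets in (X, τ) are complements of opens:
  closed(X, τ) = {∅, {x96}, {x97}, {x95, x96}, {x96, x97}, {x95, x96, x97}}.
int(A) = ⋃ {U ∈ τ : U ⊆ A}. Opens contained in A: ∅, {x97}.
Taking the union of these: int(A) = {x97}.
cl(A) = ⋂ {C closed : A ⊆ C}. Closed sets containing A: {x97}, {x96, x97}, {x95, x96, x97}.
Intersecting these: cl(A) = {x97}.
∂A = cl(A) ∖ int(A) = {x97} ∖ {x97} = ∅.


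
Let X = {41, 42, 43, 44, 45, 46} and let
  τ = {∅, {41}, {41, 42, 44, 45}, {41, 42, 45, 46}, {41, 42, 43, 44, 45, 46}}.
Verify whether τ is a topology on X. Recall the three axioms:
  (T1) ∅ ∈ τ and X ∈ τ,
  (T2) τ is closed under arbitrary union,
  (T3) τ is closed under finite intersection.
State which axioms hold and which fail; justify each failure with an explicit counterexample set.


τ is NOT a topology on X.

Axiom (T1): ∅ ∈ τ? Yes; X ∈ τ? Yes.
Axiom (T2/T3): check pairwise unions and intersections of members of τ.
Counterexample for (T3): {41, 42, 44, 45} ∩ {41, 42, 45, 46} = {41, 42, 45} ∉ τ. Therefore τ is NOT a topology.


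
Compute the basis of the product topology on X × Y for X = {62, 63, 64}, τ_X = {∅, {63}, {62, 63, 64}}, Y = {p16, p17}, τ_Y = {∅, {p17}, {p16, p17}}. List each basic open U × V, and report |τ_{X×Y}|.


Basis B = {∅ × ∅, {63} × {p17}, {63} × {p16, p17}, {62, 63, 64} × {p17}, {62, 63, 64} × {p16, p17}}; |τ_{X×Y}| = 6.

Enumerate products U × V with U ∈ τ_X, V ∈ τ_Y (deduplicated):
  ∅ × ∅ = {} (∅)
  {63} × {p17} = {(63,p17)}
  {63} × {p16, p17} = {(63,p16), (63,p17)}
  {62, 63, 64} × {p17} = {(62,p17), (63,p17), (64,p17)}
  {62, 63, 64} × {p16, p17} = {(62,p16), (62,p17), (63,p16), (63,p17), (64,p16), (64,p17)}
These 5 distinct sets form the basis B.
Close under arbitrary unions to get τ_{X×Y}; counting gives |τ_{X×Y}| = 6.


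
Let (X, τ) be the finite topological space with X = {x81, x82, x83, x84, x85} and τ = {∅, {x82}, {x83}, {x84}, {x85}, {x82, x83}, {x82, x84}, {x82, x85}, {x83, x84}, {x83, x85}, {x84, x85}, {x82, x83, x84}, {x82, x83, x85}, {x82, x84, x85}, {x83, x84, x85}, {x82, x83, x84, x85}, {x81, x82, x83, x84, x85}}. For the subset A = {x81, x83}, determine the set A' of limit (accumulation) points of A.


A' = {x81}

For each x ∈ X, list the open sets U ∈ τ with x ∈ U, then check whether U ∩ (A ∖ {x}) ≠ ∅ for every such U.
  x = x81: opens ∋ x are {x81, x82, x83, x84, x85}; each meets A ∖ {x81}, so x IS a limit point.
  x = x82: open {x82} ∋ x has {x82} ∩ (A ∖ {x82}) = ∅, so x is NOT a limit point.
  x = x83: open {x83} ∋ x has {x83} ∩ (A ∖ {x83}) = ∅, so x is NOT a limit point.
  x = x84: open {x84} ∋ x has {x84} ∩ (A ∖ {x84}) = ∅, so x is NOT a limit point.
  x = x85: open {x85} ∋ x has {x85} ∩ (A ∖ {x85}) = ∅, so x is NOT a limit point.
Collecting: A' = {x81}.


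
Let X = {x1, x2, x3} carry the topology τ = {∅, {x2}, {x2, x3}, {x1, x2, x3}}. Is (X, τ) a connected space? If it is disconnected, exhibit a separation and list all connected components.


(X, τ) is connected.

Find clopen sets (U ∈ τ with X ∖ U ∈ τ):
  U = ∅, X ∖ U = {x1, x2, x3} — both open, so U is clopen.
  U = {x1, x2, x3}, X ∖ U = ∅ — both open, so U is clopen.
Only trivial clopens (∅ and X) exist, so (X, τ) is connected.
Compute connected components by grouping points that agree on all clopens:
  component: {x1, x2, x3}


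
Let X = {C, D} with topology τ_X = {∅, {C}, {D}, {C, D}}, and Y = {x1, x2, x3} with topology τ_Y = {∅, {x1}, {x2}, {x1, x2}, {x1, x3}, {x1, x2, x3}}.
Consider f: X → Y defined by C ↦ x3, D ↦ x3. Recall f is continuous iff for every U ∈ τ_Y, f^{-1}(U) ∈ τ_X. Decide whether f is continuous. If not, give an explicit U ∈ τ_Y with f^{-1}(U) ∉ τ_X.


f IS continuous.

Compute f^{-1}(U) for each U ∈ τ_Y:
  U = ∅: f^{-1}(U) = ∅ ∈ τ_X ✓.
  U = {x1}: f^{-1}(U) = ∅ ∈ τ_X ✓.
  U = {x2}: f^{-1}(U) = ∅ ∈ τ_X ✓.
  U = {x1, x2}: f^{-1}(U) = ∅ ∈ τ_X ✓.
  U = {x1, x3}: f^{-1}(U) = {C, D} ∈ τ_X ✓.
  U = {x1, x2, x3}: f^{-1}(U) = {C, D} ∈ τ_X ✓.
Every preimage lies in τ_X, so f IS continuous.


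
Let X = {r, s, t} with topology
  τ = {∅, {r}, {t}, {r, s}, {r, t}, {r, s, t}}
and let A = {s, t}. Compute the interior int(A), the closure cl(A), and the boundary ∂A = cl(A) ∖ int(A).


int(A) = {t}, cl(A) = {s, t}, ∂A = {s}.

Closed sets in (X, τ) are complements of opens:
  closed(X, τ) = {∅, {s}, {t}, {r, s}, {s, t}, {r, s, t}}.
int(A) = ⋃ {U ∈ τ : U ⊆ A}. Opens contained in A: ∅, {t}.
Taking the union of these: int(A) = {t}.
cl(A) = ⋂ {C closed : A ⊆ C}. Closed sets containing A: {s, t}, {r, s, t}.
Intersecting these: cl(A) = {s, t}.
∂A = cl(A) ∖ int(A) = {s, t} ∖ {t} = {s}.


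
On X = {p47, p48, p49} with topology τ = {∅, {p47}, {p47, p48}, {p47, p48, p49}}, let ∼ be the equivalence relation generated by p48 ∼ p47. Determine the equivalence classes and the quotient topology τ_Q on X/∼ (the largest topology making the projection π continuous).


X/∼ = {[p47=p48], [p49]}; |τ_Q| = 3.

Equivalence classes: [p47=p48], [p49].
Quotient map π: X → X/∼ sends p47 ↦ [p47=p48], p48 ↦ [p47=p48], p49 ↦ [p49].
For each subset V ⊆ X/∼, compute π^{-1}(V) ⊆ X and check whether π^{-1}(V) ∈ τ. V is open in τ_Q iff π^{-1}(V) ∈ τ.
  V = {}: π^{-1}(V) = ∅ ∈ τ ✓.
  V = {[p47=p48]}: π^{-1}(V) = {p47, p48} ∈ τ ✓.
  V = {[p49]}: π^{-1}(V) = {p49} ∉ τ ✗.
  V = {[p47=p48], [p49]}: π^{-1}(V) = {p47, p48, p49} ∈ τ ✓.
Open sets in the quotient: τ_Q = {{}, {[p47=p48]}, {[p47=p48], [p49]}} (3 elements).


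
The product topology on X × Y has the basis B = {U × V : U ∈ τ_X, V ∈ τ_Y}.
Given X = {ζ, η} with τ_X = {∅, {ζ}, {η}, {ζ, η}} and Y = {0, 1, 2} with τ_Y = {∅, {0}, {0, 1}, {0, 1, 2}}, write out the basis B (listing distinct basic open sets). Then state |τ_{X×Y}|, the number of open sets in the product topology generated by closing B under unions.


Basis B = {∅ × ∅, {ζ} × {0}, {η} × {0}, {ζ} × {0, 1}, {ζ, η} × {0}, {η} × {0, 1}, {ζ} × {0, 1, 2}, {η} × {0, 1, 2}, {ζ, η} × {0, 1}, {ζ, η} × {0, 1, 2}}; |τ_{X×Y}| = 16.

Enumerate products U × V with U ∈ τ_X, V ∈ τ_Y (deduplicated):
  ∅ × ∅ = {} (∅)
  {ζ} × {0} = {(ζ,0)}
  {η} × {0} = {(η,0)}
  {ζ} × {0, 1} = {(ζ,0), (ζ,1)}
  {ζ, η} × {0} = {(ζ,0), (η,0)}
  {η} × {0, 1} = {(η,0), (η,1)}
  {ζ} × {0, 1, 2} = {(ζ,0), (ζ,1), (ζ,2)}
  {η} × {0, 1, 2} = {(η,0), (η,1), (η,2)}
  {ζ, η} × {0, 1} = {(ζ,0), (ζ,1), (η,0), (η,1)}
  {ζ, η} × {0, 1, 2} = {(ζ,0), (ζ,1), (ζ,2), (η,0), (η,1), (η,2)}
These 10 distinct sets form the basis B.
Close under arbitrary unions to get τ_{X×Y}; counting gives |τ_{X×Y}| = 16.


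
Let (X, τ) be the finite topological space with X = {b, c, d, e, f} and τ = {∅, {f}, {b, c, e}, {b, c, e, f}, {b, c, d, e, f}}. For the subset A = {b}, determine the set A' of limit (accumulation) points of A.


A' = {c, d, e}

For each x ∈ X, list the open sets U ∈ τ with x ∈ U, then check whether U ∩ (A ∖ {x}) ≠ ∅ for every such U.
  x = b: open {b, c, e} ∋ x has {b, c, e} ∩ (A ∖ {b}) = ∅, so x is NOT a limit point.
  x = c: opens ∋ x are {b, c, e}, {b, c, e, f}, {b, c, d, e, f}; each meets A ∖ {c}, so x IS a limit point.
  x = d: opens ∋ x are {b, c, d, e, f}; each meets A ∖ {d}, so x IS a limit point.
  x = e: opens ∋ x are {b, c, e}, {b, c, e, f}, {b, c, d, e, f}; each meets A ∖ {e}, so x IS a limit point.
  x = f: open {f} ∋ x has {f} ∩ (A ∖ {f}) = ∅, so x is NOT a limit point.
Collecting: A' = {c, d, e}.


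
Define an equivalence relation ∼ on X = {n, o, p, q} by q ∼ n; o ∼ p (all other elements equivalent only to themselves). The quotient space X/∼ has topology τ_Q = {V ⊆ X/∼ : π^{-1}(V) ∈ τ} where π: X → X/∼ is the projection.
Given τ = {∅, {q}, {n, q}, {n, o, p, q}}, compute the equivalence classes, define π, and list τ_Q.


X/∼ = {[n=q], [o=p]}; |τ_Q| = 3.

Equivalence classes: [n=q], [o=p].
Quotient map π: X → X/∼ sends n ↦ [n=q], o ↦ [o=p], p ↦ [o=p], q ↦ [n=q].
For each subset V ⊆ X/∼, compute π^{-1}(V) ⊆ X and check whether π^{-1}(V) ∈ τ. V is open in τ_Q iff π^{-1}(V) ∈ τ.
  V = {}: π^{-1}(V) = ∅ ∈ τ ✓.
  V = {[n=q]}: π^{-1}(V) = {n, q} ∈ τ ✓.
  V = {[o=p]}: π^{-1}(V) = {o, p} ∉ τ ✗.
  V = {[n=q], [o=p]}: π^{-1}(V) = {n, o, p, q} ∈ τ ✓.
Open sets in the quotient: τ_Q = {{}, {[n=q]}, {[n=q], [o=p]}} (3 elements).


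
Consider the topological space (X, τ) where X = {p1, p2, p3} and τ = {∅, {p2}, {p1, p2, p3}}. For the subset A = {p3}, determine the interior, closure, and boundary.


int(A) = ∅, cl(A) = {p1, p3}, ∂A = {p1, p3}.

Closed sets in (X, τ) are complements of opens:
  closed(X, τ) = {∅, {p1, p3}, {p1, p2, p3}}.
int(A) = ⋃ {U ∈ τ : U ⊆ A}. Opens contained in A: ∅.
Taking the union of these: int(A) = ∅.
cl(A) = ⋂ {C closed : A ⊆ C}. Closed sets containing A: {p1, p3}, {p1, p2, p3}.
Intersecting these: cl(A) = {p1, p3}.
∂A = cl(A) ∖ int(A) = {p1, p3} ∖ ∅ = {p1, p3}.


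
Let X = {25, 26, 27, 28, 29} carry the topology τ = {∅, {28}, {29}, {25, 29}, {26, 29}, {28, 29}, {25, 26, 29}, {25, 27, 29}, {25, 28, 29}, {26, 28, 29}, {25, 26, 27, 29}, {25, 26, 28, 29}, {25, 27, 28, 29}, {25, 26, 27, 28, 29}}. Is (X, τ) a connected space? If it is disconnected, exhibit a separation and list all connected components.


(X, τ) is disconnected; components = [{28}, {25, 26, 27, 29}].

Find clopen sets (U ∈ τ with X ∖ U ∈ τ):
  U = ∅, X ∖ U = {25, 26, 27, 28, 29} — both open, so U is clopen.
  U = {28}, X ∖ U = {25, 26, 27, 29} — both open, so U is clopen.
  U = {25, 26, 27, 29}, X ∖ U = {28} — both open, so U is clopen.
  U = {25, 26, 27, 28, 29}, X ∖ U = ∅ — both open, so U is clopen.
Nontrivial clopen(s) exist: e.g. {25, 26, 27, 29}. So (X, τ) is disconnected.
Compute connected components by grouping points that agree on all clopens:
  component: {28}
  component: {25, 26, 27, 29}


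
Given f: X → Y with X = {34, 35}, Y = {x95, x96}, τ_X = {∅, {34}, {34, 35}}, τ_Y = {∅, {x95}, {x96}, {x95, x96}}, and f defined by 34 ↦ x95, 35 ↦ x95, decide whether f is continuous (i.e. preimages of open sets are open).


f IS continuous.

Compute f^{-1}(U) for each U ∈ τ_Y:
  U = ∅: f^{-1}(U) = ∅ ∈ τ_X ✓.
  U = {x95}: f^{-1}(U) = {34, 35} ∈ τ_X ✓.
  U = {x96}: f^{-1}(U) = ∅ ∈ τ_X ✓.
  U = {x95, x96}: f^{-1}(U) = {34, 35} ∈ τ_X ✓.
Every preimage lies in τ_X, so f IS continuous.


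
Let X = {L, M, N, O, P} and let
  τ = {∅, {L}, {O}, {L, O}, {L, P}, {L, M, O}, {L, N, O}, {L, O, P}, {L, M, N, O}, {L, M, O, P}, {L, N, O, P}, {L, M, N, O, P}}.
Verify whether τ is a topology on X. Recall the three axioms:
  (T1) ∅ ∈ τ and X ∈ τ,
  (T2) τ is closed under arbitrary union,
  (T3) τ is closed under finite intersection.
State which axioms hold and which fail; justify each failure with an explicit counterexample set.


τ IS a topology on X.

Axiom (T1): ∅ ∈ τ? Yes; X ∈ τ? Yes.
Axiom (T2/T3): check pairwise unions and intersections of members of τ.
All pairwise intersections and unions checked — each lies in τ. Therefore τ satisfies (T1), (T2), (T3): it IS a topology on X.


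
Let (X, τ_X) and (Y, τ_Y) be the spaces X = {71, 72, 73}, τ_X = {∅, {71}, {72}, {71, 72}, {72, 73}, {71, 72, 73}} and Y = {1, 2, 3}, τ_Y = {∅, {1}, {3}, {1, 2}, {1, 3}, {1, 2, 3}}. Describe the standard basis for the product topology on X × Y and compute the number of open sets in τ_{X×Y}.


Basis B = {∅ × ∅, {71} × {1}, {71} × {3}, {72} × {1}, {72} × {3}, {71} × {1, 2}, {71} × {1, 3}, {71, 72} × {1}, {71, 72} × {3}, {72} × {1, 2}, {72} × {1, 3}, {72, 73} × {1}, {72, 73} × {3}, {71} × {1, 2, 3}, {71, 72, 73} × {1}, {71, 72, 73} × {3}, {72} × {1, 2, 3}, {71, 72} × {1, 2}, {71, 72} × {1, 3}, {72, 73} × {1, 2}, {72, 73} × {1, 3}, {71, 72} × {1, 2, 3}, {71, 72, 73} × {1, 2}, {71, 72, 73} × {1, 3}, {72, 73} × {1, 2, 3}, {71, 72, 73} × {1, 2, 3}}; |τ_{X×Y}| = 108.

Enumerate products U × V with U ∈ τ_X, V ∈ τ_Y (deduplicated):
  ∅ × ∅ = {} (∅)
  {71} × {1} = {(71,1)}
  {71} × {3} = {(71,3)}
  {72} × {1} = {(72,1)}
  {72} × {3} = {(72,3)}
  {71} × {1, 2} = {(71,1), (71,2)}
  {71} × {1, 3} = {(71,1), (71,3)}
  {71, 72} × {1} = {(71,1), (72,1)}
  {71, 72} × {3} = {(71,3), (72,3)}
  {72} × {1, 2} = {(72,1), (72,2)}
  {72} × {1, 3} = {(72,1), (72,3)}
  {72, 73} × {1} = {(72,1), (73,1)}
  {72, 73} × {3} = {(72,3), (73,3)}
  {71} × {1, 2, 3} = {(71,1), (71,2), (71,3)}
  {71, 72, 73} × {1} = {(71,1), (72,1), (73,1)}
  {71, 72, 73} × {3} = {(71,3), (72,3), (73,3)}
  {72} × {1, 2, 3} = {(72,1), (72,2), (72,3)}
  {71, 72} × {1, 2} = {(71,1), (71,2), (72,1), (72,2)}
  {71, 72} × {1, 3} = {(71,1), (71,3), (72,1), (72,3)}
  {72, 73} × {1, 2} = {(72,1), (72,2), (73,1), (73,2)}
  {72, 73} × {1, 3} = {(72,1), (72,3), (73,1), (73,3)}
  {71, 72} × {1, 2, 3} = {(71,1), (71,2), (71,3), (72,1), (72,2), (72,3)}
  {71, 72, 73} × {1, 2} = {(71,1), (71,2), (72,1), (72,2), (73,1), (73,2)}
  {71, 72, 73} × {1, 3} = {(71,1), (71,3), (72,1), (72,3), (73,1), (73,3)}
  {72, 73} × {1, 2, 3} = {(72,1), (72,2), (72,3), (73,1), (73,2), (73,3)}
  {71, 72, 73} × {1, 2, 3} = {(71,1), (71,2), (71,3), (72,1), (72,2), (72,3), (73,1), (73,2), (73,3)}
These 26 distinct sets form the basis B.
Close under arbitrary unions to get τ_{X×Y}; counting gives |τ_{X×Y}| = 108.
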